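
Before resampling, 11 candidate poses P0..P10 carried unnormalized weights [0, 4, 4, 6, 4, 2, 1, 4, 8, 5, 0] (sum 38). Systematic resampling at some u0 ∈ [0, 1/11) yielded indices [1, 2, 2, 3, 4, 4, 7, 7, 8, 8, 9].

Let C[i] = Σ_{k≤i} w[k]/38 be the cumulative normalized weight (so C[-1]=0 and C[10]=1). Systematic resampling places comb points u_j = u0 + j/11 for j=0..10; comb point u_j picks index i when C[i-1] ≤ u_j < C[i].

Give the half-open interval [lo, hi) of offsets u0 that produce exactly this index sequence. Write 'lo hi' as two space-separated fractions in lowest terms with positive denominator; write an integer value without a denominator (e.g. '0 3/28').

C = [0, 2/19, 4/19, 7/19, 9/19, 10/19, 21/38, 25/38, 33/38, 1, 1]
j=0 picked index 1: u0 ∈ [0, 2/19)
j=1 picked index 2: u0 ∈ [3/209, 25/209)
j=2 picked index 2: u0 ∈ [-16/209, 6/209)
j=3 picked index 3: u0 ∈ [-13/209, 20/209)
j=4 picked index 4: u0 ∈ [1/209, 23/209)
j=5 picked index 4: u0 ∈ [-18/209, 4/209)
j=6 picked index 7: u0 ∈ [3/418, 47/418)
j=7 picked index 7: u0 ∈ [-35/418, 9/418)
j=8 picked index 8: u0 ∈ [-29/418, 59/418)
j=9 picked index 8: u0 ∈ [-67/418, 21/418)
j=10 picked index 9: u0 ∈ [-17/418, 1/11)
intersection: [3/209, 4/209)

3/209 4/209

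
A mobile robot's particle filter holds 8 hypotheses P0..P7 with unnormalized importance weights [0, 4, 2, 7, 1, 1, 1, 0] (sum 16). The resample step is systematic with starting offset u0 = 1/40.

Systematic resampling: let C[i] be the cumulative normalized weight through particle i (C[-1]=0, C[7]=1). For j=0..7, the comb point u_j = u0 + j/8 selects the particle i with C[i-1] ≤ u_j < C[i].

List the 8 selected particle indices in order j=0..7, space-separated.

C = [0, 1/4, 3/8, 13/16, 7/8, 15/16, 1, 1]
j=0: u_0=1/40 ∈ [0, 1/4) → index 1
j=1: u_1=3/20 ∈ [0, 1/4) → index 1
j=2: u_2=11/40 ∈ [1/4, 3/8) → index 2
j=3: u_3=2/5 ∈ [3/8, 13/16) → index 3
j=4: u_4=21/40 ∈ [3/8, 13/16) → index 3
j=5: u_5=13/20 ∈ [3/8, 13/16) → index 3
j=6: u_6=31/40 ∈ [3/8, 13/16) → index 3
j=7: u_7=9/10 ∈ [7/8, 15/16) → index 5

1 1 2 3 3 3 3 5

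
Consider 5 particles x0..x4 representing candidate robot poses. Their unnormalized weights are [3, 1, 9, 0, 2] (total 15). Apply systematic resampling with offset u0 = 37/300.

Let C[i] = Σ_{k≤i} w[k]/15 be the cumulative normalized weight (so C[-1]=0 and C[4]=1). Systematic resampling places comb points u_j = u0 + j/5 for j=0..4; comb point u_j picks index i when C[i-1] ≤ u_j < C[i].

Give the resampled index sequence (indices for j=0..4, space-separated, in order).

C = [1/5, 4/15, 13/15, 13/15, 1]
j=0: u_0=37/300 ∈ [0, 1/5) → index 0
j=1: u_1=97/300 ∈ [4/15, 13/15) → index 2
j=2: u_2=157/300 ∈ [4/15, 13/15) → index 2
j=3: u_3=217/300 ∈ [4/15, 13/15) → index 2
j=4: u_4=277/300 ∈ [13/15, 1) → index 4

0 2 2 2 4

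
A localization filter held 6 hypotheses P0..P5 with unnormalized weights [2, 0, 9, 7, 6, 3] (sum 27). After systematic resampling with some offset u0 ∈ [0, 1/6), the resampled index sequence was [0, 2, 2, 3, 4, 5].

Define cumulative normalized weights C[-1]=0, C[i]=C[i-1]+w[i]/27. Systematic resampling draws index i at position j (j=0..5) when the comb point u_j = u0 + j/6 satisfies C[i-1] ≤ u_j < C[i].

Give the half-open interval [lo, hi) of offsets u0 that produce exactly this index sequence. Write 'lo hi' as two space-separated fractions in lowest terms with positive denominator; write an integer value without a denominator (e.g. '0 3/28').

1/18 2/27

C = [2/27, 2/27, 11/27, 2/3, 8/9, 1]
j=0 picked index 0: u0 ∈ [0, 2/27)
j=1 picked index 2: u0 ∈ [-5/54, 13/54)
j=2 picked index 2: u0 ∈ [-7/27, 2/27)
j=3 picked index 3: u0 ∈ [-5/54, 1/6)
j=4 picked index 4: u0 ∈ [0, 2/9)
j=5 picked index 5: u0 ∈ [1/18, 1/6)
intersection: [1/18, 2/27)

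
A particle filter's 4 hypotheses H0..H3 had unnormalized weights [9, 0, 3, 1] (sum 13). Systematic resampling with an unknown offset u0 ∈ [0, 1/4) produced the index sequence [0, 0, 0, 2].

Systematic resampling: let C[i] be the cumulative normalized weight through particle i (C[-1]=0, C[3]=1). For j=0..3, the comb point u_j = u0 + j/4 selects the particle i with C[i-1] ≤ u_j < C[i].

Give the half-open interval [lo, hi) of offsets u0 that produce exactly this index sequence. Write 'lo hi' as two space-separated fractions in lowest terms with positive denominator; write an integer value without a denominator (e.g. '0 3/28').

C = [9/13, 9/13, 12/13, 1]
j=0 picked index 0: u0 ∈ [0, 9/13)
j=1 picked index 0: u0 ∈ [-1/4, 23/52)
j=2 picked index 0: u0 ∈ [-1/2, 5/26)
j=3 picked index 2: u0 ∈ [-3/52, 9/52)
intersection: [0, 9/52)

0 9/52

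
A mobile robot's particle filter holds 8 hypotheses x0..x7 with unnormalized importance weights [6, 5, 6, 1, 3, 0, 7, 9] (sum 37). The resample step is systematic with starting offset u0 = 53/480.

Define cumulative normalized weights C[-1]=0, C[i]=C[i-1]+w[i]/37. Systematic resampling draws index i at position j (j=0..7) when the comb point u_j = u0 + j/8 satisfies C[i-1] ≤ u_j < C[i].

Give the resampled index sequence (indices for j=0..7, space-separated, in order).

C = [6/37, 11/37, 17/37, 18/37, 21/37, 21/37, 28/37, 1]
j=0: u_0=53/480 ∈ [0, 6/37) → index 0
j=1: u_1=113/480 ∈ [6/37, 11/37) → index 1
j=2: u_2=173/480 ∈ [11/37, 17/37) → index 2
j=3: u_3=233/480 ∈ [17/37, 18/37) → index 3
j=4: u_4=293/480 ∈ [21/37, 28/37) → index 6
j=5: u_5=353/480 ∈ [21/37, 28/37) → index 6
j=6: u_6=413/480 ∈ [28/37, 1) → index 7
j=7: u_7=473/480 ∈ [28/37, 1) → index 7

0 1 2 3 6 6 7 7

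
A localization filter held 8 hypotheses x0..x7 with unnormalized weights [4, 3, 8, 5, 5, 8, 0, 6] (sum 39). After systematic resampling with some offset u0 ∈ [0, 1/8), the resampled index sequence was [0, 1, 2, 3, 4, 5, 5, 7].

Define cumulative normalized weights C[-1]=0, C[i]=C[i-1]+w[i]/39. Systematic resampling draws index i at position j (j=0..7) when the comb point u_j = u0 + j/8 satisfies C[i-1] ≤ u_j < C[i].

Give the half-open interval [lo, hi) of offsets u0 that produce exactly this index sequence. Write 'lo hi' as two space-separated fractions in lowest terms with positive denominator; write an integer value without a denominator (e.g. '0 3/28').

5/312 17/312

C = [4/39, 7/39, 5/13, 20/39, 25/39, 11/13, 11/13, 1]
j=0 picked index 0: u0 ∈ [0, 4/39)
j=1 picked index 1: u0 ∈ [-7/312, 17/312)
j=2 picked index 2: u0 ∈ [-11/156, 7/52)
j=3 picked index 3: u0 ∈ [1/104, 43/312)
j=4 picked index 4: u0 ∈ [1/78, 11/78)
j=5 picked index 5: u0 ∈ [5/312, 23/104)
j=6 picked index 5: u0 ∈ [-17/156, 5/52)
j=7 picked index 7: u0 ∈ [-3/104, 1/8)
intersection: [5/312, 17/312)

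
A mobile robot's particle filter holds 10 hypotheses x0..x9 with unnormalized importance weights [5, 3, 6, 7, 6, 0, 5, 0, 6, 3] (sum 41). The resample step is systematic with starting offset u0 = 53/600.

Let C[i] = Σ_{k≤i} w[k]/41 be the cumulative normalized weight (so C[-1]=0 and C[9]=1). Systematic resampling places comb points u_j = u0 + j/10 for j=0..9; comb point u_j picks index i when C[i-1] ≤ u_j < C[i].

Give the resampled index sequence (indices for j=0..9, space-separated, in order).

0 1 2 3 3 4 6 8 8 9

C = [5/41, 8/41, 14/41, 21/41, 27/41, 27/41, 32/41, 32/41, 38/41, 1]
j=0: u_0=53/600 ∈ [0, 5/41) → index 0
j=1: u_1=113/600 ∈ [5/41, 8/41) → index 1
j=2: u_2=173/600 ∈ [8/41, 14/41) → index 2
j=3: u_3=233/600 ∈ [14/41, 21/41) → index 3
j=4: u_4=293/600 ∈ [14/41, 21/41) → index 3
j=5: u_5=353/600 ∈ [21/41, 27/41) → index 4
j=6: u_6=413/600 ∈ [27/41, 32/41) → index 6
j=7: u_7=473/600 ∈ [32/41, 38/41) → index 8
j=8: u_8=533/600 ∈ [32/41, 38/41) → index 8
j=9: u_9=593/600 ∈ [38/41, 1) → index 9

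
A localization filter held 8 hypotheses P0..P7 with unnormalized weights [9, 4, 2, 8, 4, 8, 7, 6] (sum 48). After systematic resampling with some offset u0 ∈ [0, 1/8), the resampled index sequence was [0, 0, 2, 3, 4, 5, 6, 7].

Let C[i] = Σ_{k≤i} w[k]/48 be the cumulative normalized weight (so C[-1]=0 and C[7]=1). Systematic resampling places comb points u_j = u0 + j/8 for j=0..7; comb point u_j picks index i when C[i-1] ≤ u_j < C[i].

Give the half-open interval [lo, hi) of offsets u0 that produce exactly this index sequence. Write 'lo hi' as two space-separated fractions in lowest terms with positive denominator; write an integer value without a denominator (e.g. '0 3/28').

1/48 1/16

C = [3/16, 13/48, 5/16, 23/48, 9/16, 35/48, 7/8, 1]
j=0 picked index 0: u0 ∈ [0, 3/16)
j=1 picked index 0: u0 ∈ [-1/8, 1/16)
j=2 picked index 2: u0 ∈ [1/48, 1/16)
j=3 picked index 3: u0 ∈ [-1/16, 5/48)
j=4 picked index 4: u0 ∈ [-1/48, 1/16)
j=5 picked index 5: u0 ∈ [-1/16, 5/48)
j=6 picked index 6: u0 ∈ [-1/48, 1/8)
j=7 picked index 7: u0 ∈ [0, 1/8)
intersection: [1/48, 1/16)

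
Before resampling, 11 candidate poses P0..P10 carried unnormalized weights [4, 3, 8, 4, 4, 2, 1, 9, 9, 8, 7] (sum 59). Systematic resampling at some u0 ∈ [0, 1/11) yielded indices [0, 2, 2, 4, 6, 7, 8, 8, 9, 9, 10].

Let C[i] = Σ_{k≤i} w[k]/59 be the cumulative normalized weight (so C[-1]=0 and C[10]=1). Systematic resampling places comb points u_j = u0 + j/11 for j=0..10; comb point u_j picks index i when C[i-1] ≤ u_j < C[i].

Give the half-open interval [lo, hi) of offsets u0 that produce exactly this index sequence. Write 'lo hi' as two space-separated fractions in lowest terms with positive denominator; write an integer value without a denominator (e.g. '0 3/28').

C = [4/59, 7/59, 15/59, 19/59, 23/59, 25/59, 26/59, 35/59, 44/59, 52/59, 1]
j=0 picked index 0: u0 ∈ [0, 4/59)
j=1 picked index 2: u0 ∈ [18/649, 106/649)
j=2 picked index 2: u0 ∈ [-41/649, 47/649)
j=3 picked index 4: u0 ∈ [32/649, 76/649)
j=4 picked index 6: u0 ∈ [39/649, 50/649)
j=5 picked index 7: u0 ∈ [-9/649, 90/649)
j=6 picked index 8: u0 ∈ [31/649, 130/649)
j=7 picked index 8: u0 ∈ [-28/649, 71/649)
j=8 picked index 9: u0 ∈ [12/649, 100/649)
j=9 picked index 9: u0 ∈ [-47/649, 41/649)
j=10 picked index 10: u0 ∈ [-18/649, 1/11)
intersection: [39/649, 41/649)

39/649 41/649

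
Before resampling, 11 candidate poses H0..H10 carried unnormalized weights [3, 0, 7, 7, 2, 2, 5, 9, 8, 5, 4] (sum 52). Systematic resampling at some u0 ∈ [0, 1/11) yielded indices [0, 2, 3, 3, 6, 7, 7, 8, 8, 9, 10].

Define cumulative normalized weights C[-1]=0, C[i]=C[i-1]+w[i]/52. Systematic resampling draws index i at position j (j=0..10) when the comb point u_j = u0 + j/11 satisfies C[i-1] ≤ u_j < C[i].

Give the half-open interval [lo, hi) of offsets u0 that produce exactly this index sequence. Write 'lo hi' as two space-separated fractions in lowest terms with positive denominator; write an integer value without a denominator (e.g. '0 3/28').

1/22 31/572

C = [3/52, 3/52, 5/26, 17/52, 19/52, 21/52, 1/2, 35/52, 43/52, 12/13, 1]
j=0 picked index 0: u0 ∈ [0, 3/52)
j=1 picked index 2: u0 ∈ [-19/572, 29/286)
j=2 picked index 3: u0 ∈ [3/286, 83/572)
j=3 picked index 3: u0 ∈ [-23/286, 31/572)
j=4 picked index 6: u0 ∈ [23/572, 3/22)
j=5 picked index 7: u0 ∈ [1/22, 125/572)
j=6 picked index 7: u0 ∈ [-1/22, 73/572)
j=7 picked index 8: u0 ∈ [21/572, 109/572)
j=8 picked index 8: u0 ∈ [-31/572, 57/572)
j=9 picked index 9: u0 ∈ [5/572, 15/143)
j=10 picked index 10: u0 ∈ [2/143, 1/11)
intersection: [1/22, 31/572)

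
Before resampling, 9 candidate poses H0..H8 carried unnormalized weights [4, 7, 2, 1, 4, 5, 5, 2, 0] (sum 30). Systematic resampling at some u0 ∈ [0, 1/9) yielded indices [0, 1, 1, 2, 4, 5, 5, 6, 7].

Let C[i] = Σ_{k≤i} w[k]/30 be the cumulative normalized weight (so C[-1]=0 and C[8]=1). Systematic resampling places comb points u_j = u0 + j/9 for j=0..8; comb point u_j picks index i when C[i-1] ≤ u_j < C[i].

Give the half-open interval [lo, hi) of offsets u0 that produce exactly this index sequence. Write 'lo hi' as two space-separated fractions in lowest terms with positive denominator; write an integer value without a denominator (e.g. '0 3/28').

C = [2/15, 11/30, 13/30, 7/15, 3/5, 23/30, 14/15, 1, 1]
j=0 picked index 0: u0 ∈ [0, 2/15)
j=1 picked index 1: u0 ∈ [1/45, 23/90)
j=2 picked index 1: u0 ∈ [-4/45, 13/90)
j=3 picked index 2: u0 ∈ [1/30, 1/10)
j=4 picked index 4: u0 ∈ [1/45, 7/45)
j=5 picked index 5: u0 ∈ [2/45, 19/90)
j=6 picked index 5: u0 ∈ [-1/15, 1/10)
j=7 picked index 6: u0 ∈ [-1/90, 7/45)
j=8 picked index 7: u0 ∈ [2/45, 1/9)
intersection: [2/45, 1/10)

2/45 1/10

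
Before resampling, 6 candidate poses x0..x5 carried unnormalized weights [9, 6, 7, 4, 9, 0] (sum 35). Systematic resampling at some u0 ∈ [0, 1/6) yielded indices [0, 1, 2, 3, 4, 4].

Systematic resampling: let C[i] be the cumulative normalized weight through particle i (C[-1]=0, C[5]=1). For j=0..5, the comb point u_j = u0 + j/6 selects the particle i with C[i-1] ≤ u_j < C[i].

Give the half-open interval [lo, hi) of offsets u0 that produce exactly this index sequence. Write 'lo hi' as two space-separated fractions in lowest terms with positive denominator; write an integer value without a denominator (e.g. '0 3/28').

9/70 1/6

C = [9/35, 3/7, 22/35, 26/35, 1, 1]
j=0 picked index 0: u0 ∈ [0, 9/35)
j=1 picked index 1: u0 ∈ [19/210, 11/42)
j=2 picked index 2: u0 ∈ [2/21, 31/105)
j=3 picked index 3: u0 ∈ [9/70, 17/70)
j=4 picked index 4: u0 ∈ [8/105, 1/3)
j=5 picked index 4: u0 ∈ [-19/210, 1/6)
intersection: [9/70, 1/6)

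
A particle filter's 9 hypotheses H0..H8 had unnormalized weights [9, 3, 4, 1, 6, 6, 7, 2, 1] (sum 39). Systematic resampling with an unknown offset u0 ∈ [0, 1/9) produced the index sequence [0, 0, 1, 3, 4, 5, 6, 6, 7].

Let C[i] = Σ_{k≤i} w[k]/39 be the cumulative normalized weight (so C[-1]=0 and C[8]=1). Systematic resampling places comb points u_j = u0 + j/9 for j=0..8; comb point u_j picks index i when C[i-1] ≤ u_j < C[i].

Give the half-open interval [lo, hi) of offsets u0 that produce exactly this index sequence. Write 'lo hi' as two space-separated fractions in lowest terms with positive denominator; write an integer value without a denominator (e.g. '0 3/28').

1/13 10/117

C = [3/13, 4/13, 16/39, 17/39, 23/39, 29/39, 12/13, 38/39, 1]
j=0 picked index 0: u0 ∈ [0, 3/13)
j=1 picked index 0: u0 ∈ [-1/9, 14/117)
j=2 picked index 1: u0 ∈ [1/117, 10/117)
j=3 picked index 3: u0 ∈ [1/13, 4/39)
j=4 picked index 4: u0 ∈ [-1/117, 17/117)
j=5 picked index 5: u0 ∈ [4/117, 22/117)
j=6 picked index 6: u0 ∈ [1/13, 10/39)
j=7 picked index 6: u0 ∈ [-4/117, 17/117)
j=8 picked index 7: u0 ∈ [4/117, 10/117)
intersection: [1/13, 10/117)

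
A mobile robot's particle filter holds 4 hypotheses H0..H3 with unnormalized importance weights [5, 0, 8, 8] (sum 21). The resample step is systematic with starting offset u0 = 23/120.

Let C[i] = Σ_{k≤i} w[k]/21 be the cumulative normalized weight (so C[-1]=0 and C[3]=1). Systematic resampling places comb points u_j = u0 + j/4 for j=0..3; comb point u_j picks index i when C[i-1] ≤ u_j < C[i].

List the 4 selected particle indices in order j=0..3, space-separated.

0 2 3 3

C = [5/21, 5/21, 13/21, 1]
j=0: u_0=23/120 ∈ [0, 5/21) → index 0
j=1: u_1=53/120 ∈ [5/21, 13/21) → index 2
j=2: u_2=83/120 ∈ [13/21, 1) → index 3
j=3: u_3=113/120 ∈ [13/21, 1) → index 3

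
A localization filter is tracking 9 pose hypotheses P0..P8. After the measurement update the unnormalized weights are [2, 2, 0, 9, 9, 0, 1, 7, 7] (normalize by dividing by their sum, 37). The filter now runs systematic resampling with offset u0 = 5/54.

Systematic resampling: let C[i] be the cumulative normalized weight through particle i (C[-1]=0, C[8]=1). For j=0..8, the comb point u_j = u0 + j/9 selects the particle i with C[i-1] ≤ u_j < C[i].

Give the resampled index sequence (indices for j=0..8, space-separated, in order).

C = [2/37, 4/37, 4/37, 13/37, 22/37, 22/37, 23/37, 30/37, 1]
j=0: u_0=5/54 ∈ [2/37, 4/37) → index 1
j=1: u_1=11/54 ∈ [4/37, 13/37) → index 3
j=2: u_2=17/54 ∈ [4/37, 13/37) → index 3
j=3: u_3=23/54 ∈ [13/37, 22/37) → index 4
j=4: u_4=29/54 ∈ [13/37, 22/37) → index 4
j=5: u_5=35/54 ∈ [23/37, 30/37) → index 7
j=6: u_6=41/54 ∈ [23/37, 30/37) → index 7
j=7: u_7=47/54 ∈ [30/37, 1) → index 8
j=8: u_8=53/54 ∈ [30/37, 1) → index 8

1 3 3 4 4 7 7 8 8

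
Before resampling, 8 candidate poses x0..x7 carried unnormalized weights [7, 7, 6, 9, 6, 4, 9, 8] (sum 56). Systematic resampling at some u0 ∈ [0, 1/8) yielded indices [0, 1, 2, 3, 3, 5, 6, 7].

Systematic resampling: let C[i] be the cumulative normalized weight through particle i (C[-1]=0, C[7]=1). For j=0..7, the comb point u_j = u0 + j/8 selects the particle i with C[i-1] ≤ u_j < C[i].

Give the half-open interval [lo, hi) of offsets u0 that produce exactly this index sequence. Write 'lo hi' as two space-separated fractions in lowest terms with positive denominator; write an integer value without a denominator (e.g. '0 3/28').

C = [1/8, 1/4, 5/14, 29/56, 5/8, 39/56, 6/7, 1]
j=0 picked index 0: u0 ∈ [0, 1/8)
j=1 picked index 1: u0 ∈ [0, 1/8)
j=2 picked index 2: u0 ∈ [0, 3/28)
j=3 picked index 3: u0 ∈ [-1/56, 1/7)
j=4 picked index 3: u0 ∈ [-1/7, 1/56)
j=5 picked index 5: u0 ∈ [0, 1/14)
j=6 picked index 6: u0 ∈ [-3/56, 3/28)
j=7 picked index 7: u0 ∈ [-1/56, 1/8)
intersection: [0, 1/56)

0 1/56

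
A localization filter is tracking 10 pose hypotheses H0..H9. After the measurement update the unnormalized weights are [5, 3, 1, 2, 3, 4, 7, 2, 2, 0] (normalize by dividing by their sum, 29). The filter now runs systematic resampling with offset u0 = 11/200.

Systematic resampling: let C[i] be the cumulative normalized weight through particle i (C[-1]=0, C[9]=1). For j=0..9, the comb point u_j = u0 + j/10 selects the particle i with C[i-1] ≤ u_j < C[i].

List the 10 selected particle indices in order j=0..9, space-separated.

0 0 1 3 4 5 6 6 6 8

C = [5/29, 8/29, 9/29, 11/29, 14/29, 18/29, 25/29, 27/29, 1, 1]
j=0: u_0=11/200 ∈ [0, 5/29) → index 0
j=1: u_1=31/200 ∈ [0, 5/29) → index 0
j=2: u_2=51/200 ∈ [5/29, 8/29) → index 1
j=3: u_3=71/200 ∈ [9/29, 11/29) → index 3
j=4: u_4=91/200 ∈ [11/29, 14/29) → index 4
j=5: u_5=111/200 ∈ [14/29, 18/29) → index 5
j=6: u_6=131/200 ∈ [18/29, 25/29) → index 6
j=7: u_7=151/200 ∈ [18/29, 25/29) → index 6
j=8: u_8=171/200 ∈ [18/29, 25/29) → index 6
j=9: u_9=191/200 ∈ [27/29, 1) → index 8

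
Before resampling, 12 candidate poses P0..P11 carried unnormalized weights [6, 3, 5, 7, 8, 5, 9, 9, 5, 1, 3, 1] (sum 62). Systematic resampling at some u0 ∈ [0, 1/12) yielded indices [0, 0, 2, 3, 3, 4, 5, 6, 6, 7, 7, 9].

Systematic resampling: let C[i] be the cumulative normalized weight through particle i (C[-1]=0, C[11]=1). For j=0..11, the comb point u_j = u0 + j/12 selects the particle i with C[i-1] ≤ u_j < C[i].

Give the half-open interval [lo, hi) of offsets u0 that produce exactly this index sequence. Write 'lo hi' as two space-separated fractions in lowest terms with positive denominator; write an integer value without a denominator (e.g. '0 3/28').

1/372 1/186

C = [3/31, 9/62, 7/31, 21/62, 29/62, 17/31, 43/62, 26/31, 57/62, 29/31, 61/62, 1]
j=0 picked index 0: u0 ∈ [0, 3/31)
j=1 picked index 0: u0 ∈ [-1/12, 5/372)
j=2 picked index 2: u0 ∈ [-2/93, 11/186)
j=3 picked index 3: u0 ∈ [-3/124, 11/124)
j=4 picked index 3: u0 ∈ [-10/93, 1/186)
j=5 picked index 4: u0 ∈ [-29/372, 19/372)
j=6 picked index 5: u0 ∈ [-1/31, 3/62)
j=7 picked index 6: u0 ∈ [-13/372, 41/372)
j=8 picked index 6: u0 ∈ [-11/93, 5/186)
j=9 picked index 7: u0 ∈ [-7/124, 11/124)
j=10 picked index 7: u0 ∈ [-13/93, 1/186)
j=11 picked index 9: u0 ∈ [1/372, 7/372)
intersection: [1/372, 1/186)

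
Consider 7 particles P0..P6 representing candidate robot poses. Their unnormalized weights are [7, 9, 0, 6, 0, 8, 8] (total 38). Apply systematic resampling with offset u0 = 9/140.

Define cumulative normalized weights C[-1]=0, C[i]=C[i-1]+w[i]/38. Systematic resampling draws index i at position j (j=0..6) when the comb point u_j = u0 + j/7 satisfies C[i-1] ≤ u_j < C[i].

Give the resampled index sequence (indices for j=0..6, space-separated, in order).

C = [7/38, 8/19, 8/19, 11/19, 11/19, 15/19, 1]
j=0: u_0=9/140 ∈ [0, 7/38) → index 0
j=1: u_1=29/140 ∈ [7/38, 8/19) → index 1
j=2: u_2=7/20 ∈ [7/38, 8/19) → index 1
j=3: u_3=69/140 ∈ [8/19, 11/19) → index 3
j=4: u_4=89/140 ∈ [11/19, 15/19) → index 5
j=5: u_5=109/140 ∈ [11/19, 15/19) → index 5
j=6: u_6=129/140 ∈ [15/19, 1) → index 6

0 1 1 3 5 5 6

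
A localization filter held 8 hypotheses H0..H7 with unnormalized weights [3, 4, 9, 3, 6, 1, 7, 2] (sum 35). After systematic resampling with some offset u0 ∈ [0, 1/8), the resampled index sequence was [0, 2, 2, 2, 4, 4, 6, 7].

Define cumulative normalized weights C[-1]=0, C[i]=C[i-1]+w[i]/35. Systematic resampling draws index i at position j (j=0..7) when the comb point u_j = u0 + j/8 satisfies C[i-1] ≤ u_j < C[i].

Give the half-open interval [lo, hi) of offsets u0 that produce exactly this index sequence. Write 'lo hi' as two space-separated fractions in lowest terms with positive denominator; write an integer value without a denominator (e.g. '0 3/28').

3/40 23/280

C = [3/35, 1/5, 16/35, 19/35, 5/7, 26/35, 33/35, 1]
j=0 picked index 0: u0 ∈ [0, 3/35)
j=1 picked index 2: u0 ∈ [3/40, 93/280)
j=2 picked index 2: u0 ∈ [-1/20, 29/140)
j=3 picked index 2: u0 ∈ [-7/40, 23/280)
j=4 picked index 4: u0 ∈ [3/70, 3/14)
j=5 picked index 4: u0 ∈ [-23/280, 5/56)
j=6 picked index 6: u0 ∈ [-1/140, 27/140)
j=7 picked index 7: u0 ∈ [19/280, 1/8)
intersection: [3/40, 23/280)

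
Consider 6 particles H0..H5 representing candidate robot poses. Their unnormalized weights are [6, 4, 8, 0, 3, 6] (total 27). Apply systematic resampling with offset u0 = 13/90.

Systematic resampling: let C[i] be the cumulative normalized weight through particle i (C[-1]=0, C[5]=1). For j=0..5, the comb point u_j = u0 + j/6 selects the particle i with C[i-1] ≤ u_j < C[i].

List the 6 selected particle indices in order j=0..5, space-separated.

C = [2/9, 10/27, 2/3, 2/3, 7/9, 1]
j=0: u_0=13/90 ∈ [0, 2/9) → index 0
j=1: u_1=14/45 ∈ [2/9, 10/27) → index 1
j=2: u_2=43/90 ∈ [10/27, 2/3) → index 2
j=3: u_3=29/45 ∈ [10/27, 2/3) → index 2
j=4: u_4=73/90 ∈ [7/9, 1) → index 5
j=5: u_5=44/45 ∈ [7/9, 1) → index 5

0 1 2 2 5 5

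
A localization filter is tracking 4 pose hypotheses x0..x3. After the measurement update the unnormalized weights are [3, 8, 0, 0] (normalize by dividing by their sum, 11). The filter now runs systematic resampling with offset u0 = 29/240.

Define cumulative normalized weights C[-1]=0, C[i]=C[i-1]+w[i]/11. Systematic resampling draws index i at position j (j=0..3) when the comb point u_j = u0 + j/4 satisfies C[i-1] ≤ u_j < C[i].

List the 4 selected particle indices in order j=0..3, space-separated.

0 1 1 1

C = [3/11, 1, 1, 1]
j=0: u_0=29/240 ∈ [0, 3/11) → index 0
j=1: u_1=89/240 ∈ [3/11, 1) → index 1
j=2: u_2=149/240 ∈ [3/11, 1) → index 1
j=3: u_3=209/240 ∈ [3/11, 1) → index 1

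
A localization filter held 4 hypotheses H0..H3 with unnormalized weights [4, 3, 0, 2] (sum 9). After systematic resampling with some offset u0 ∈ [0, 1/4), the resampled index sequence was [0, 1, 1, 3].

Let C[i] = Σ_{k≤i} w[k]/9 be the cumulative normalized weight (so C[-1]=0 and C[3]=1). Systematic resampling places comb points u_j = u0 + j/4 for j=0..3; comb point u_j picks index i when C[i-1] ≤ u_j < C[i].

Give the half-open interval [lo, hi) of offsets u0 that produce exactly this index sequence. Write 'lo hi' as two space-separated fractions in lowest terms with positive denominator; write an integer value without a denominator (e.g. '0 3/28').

7/36 1/4

C = [4/9, 7/9, 7/9, 1]
j=0 picked index 0: u0 ∈ [0, 4/9)
j=1 picked index 1: u0 ∈ [7/36, 19/36)
j=2 picked index 1: u0 ∈ [-1/18, 5/18)
j=3 picked index 3: u0 ∈ [1/36, 1/4)
intersection: [7/36, 1/4)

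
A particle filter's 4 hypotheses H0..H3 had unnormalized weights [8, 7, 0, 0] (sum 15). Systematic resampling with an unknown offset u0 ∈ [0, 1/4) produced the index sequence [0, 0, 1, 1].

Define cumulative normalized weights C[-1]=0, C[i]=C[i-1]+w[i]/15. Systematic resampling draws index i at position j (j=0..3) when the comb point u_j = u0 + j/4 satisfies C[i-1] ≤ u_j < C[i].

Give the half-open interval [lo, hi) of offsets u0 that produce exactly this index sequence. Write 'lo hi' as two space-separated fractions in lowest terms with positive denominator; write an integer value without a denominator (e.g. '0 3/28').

C = [8/15, 1, 1, 1]
j=0 picked index 0: u0 ∈ [0, 8/15)
j=1 picked index 0: u0 ∈ [-1/4, 17/60)
j=2 picked index 1: u0 ∈ [1/30, 1/2)
j=3 picked index 1: u0 ∈ [-13/60, 1/4)
intersection: [1/30, 1/4)

1/30 1/4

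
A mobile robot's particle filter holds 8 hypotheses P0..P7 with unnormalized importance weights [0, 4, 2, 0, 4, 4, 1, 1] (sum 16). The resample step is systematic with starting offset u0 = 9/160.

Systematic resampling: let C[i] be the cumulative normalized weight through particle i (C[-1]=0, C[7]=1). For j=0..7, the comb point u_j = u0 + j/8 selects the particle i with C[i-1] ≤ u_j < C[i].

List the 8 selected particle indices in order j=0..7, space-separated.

1 1 2 4 4 5 5 6

C = [0, 1/4, 3/8, 3/8, 5/8, 7/8, 15/16, 1]
j=0: u_0=9/160 ∈ [0, 1/4) → index 1
j=1: u_1=29/160 ∈ [0, 1/4) → index 1
j=2: u_2=49/160 ∈ [1/4, 3/8) → index 2
j=3: u_3=69/160 ∈ [3/8, 5/8) → index 4
j=4: u_4=89/160 ∈ [3/8, 5/8) → index 4
j=5: u_5=109/160 ∈ [5/8, 7/8) → index 5
j=6: u_6=129/160 ∈ [5/8, 7/8) → index 5
j=7: u_7=149/160 ∈ [7/8, 15/16) → index 6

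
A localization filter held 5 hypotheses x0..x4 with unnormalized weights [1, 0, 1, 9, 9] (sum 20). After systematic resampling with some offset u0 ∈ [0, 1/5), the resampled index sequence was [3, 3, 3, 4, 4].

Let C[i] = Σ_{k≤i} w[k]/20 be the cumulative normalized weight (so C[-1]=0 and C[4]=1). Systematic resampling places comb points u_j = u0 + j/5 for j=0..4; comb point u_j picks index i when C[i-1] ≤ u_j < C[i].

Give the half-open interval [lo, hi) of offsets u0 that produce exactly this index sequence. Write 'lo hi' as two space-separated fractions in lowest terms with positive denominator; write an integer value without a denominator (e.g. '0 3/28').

C = [1/20, 1/20, 1/10, 11/20, 1]
j=0 picked index 3: u0 ∈ [1/10, 11/20)
j=1 picked index 3: u0 ∈ [-1/10, 7/20)
j=2 picked index 3: u0 ∈ [-3/10, 3/20)
j=3 picked index 4: u0 ∈ [-1/20, 2/5)
j=4 picked index 4: u0 ∈ [-1/4, 1/5)
intersection: [1/10, 3/20)

1/10 3/20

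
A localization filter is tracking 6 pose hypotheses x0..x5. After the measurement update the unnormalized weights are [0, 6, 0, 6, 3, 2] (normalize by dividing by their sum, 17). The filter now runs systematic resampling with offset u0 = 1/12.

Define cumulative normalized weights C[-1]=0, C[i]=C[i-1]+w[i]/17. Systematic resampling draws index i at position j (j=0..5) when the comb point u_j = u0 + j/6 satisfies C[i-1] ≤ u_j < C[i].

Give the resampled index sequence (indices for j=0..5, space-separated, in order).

C = [0, 6/17, 6/17, 12/17, 15/17, 1]
j=0: u_0=1/12 ∈ [0, 6/17) → index 1
j=1: u_1=1/4 ∈ [0, 6/17) → index 1
j=2: u_2=5/12 ∈ [6/17, 12/17) → index 3
j=3: u_3=7/12 ∈ [6/17, 12/17) → index 3
j=4: u_4=3/4 ∈ [12/17, 15/17) → index 4
j=5: u_5=11/12 ∈ [15/17, 1) → index 5

1 1 3 3 4 5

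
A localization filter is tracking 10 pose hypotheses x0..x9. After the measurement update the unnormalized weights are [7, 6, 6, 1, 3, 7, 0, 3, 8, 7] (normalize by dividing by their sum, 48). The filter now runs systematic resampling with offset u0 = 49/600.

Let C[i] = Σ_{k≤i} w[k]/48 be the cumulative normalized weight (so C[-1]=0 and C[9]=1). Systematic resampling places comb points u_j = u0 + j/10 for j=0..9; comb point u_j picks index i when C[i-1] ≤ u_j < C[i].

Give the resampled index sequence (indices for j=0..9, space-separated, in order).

C = [7/48, 13/48, 19/48, 5/12, 23/48, 5/8, 5/8, 11/16, 41/48, 1]
j=0: u_0=49/600 ∈ [0, 7/48) → index 0
j=1: u_1=109/600 ∈ [7/48, 13/48) → index 1
j=2: u_2=169/600 ∈ [13/48, 19/48) → index 2
j=3: u_3=229/600 ∈ [13/48, 19/48) → index 2
j=4: u_4=289/600 ∈ [23/48, 5/8) → index 5
j=5: u_5=349/600 ∈ [23/48, 5/8) → index 5
j=6: u_6=409/600 ∈ [5/8, 11/16) → index 7
j=7: u_7=469/600 ∈ [11/16, 41/48) → index 8
j=8: u_8=529/600 ∈ [41/48, 1) → index 9
j=9: u_9=589/600 ∈ [41/48, 1) → index 9

0 1 2 2 5 5 7 8 9 9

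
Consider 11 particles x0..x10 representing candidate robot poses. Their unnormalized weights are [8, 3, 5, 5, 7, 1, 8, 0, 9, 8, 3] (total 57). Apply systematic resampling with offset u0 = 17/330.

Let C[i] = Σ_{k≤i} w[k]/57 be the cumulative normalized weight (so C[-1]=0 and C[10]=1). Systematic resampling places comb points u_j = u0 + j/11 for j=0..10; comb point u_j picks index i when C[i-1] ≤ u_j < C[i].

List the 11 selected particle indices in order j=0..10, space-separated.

0 1 2 3 4 5 6 8 8 9 10

C = [8/57, 11/57, 16/57, 7/19, 28/57, 29/57, 37/57, 37/57, 46/57, 18/19, 1]
j=0: u_0=17/330 ∈ [0, 8/57) → index 0
j=1: u_1=47/330 ∈ [8/57, 11/57) → index 1
j=2: u_2=7/30 ∈ [11/57, 16/57) → index 2
j=3: u_3=107/330 ∈ [16/57, 7/19) → index 3
j=4: u_4=137/330 ∈ [7/19, 28/57) → index 4
j=5: u_5=167/330 ∈ [28/57, 29/57) → index 5
j=6: u_6=197/330 ∈ [29/57, 37/57) → index 6
j=7: u_7=227/330 ∈ [37/57, 46/57) → index 8
j=8: u_8=257/330 ∈ [37/57, 46/57) → index 8
j=9: u_9=287/330 ∈ [46/57, 18/19) → index 9
j=10: u_10=317/330 ∈ [18/19, 1) → index 10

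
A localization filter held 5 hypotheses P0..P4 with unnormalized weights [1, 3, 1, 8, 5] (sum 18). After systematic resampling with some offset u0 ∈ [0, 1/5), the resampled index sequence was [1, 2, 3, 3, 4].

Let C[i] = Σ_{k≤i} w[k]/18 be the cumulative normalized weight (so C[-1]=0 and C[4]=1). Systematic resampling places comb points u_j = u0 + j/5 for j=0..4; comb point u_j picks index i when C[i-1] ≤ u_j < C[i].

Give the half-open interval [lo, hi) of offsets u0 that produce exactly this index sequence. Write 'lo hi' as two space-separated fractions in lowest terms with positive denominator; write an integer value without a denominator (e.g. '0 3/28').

1/18 7/90

C = [1/18, 2/9, 5/18, 13/18, 1]
j=0 picked index 1: u0 ∈ [1/18, 2/9)
j=1 picked index 2: u0 ∈ [1/45, 7/90)
j=2 picked index 3: u0 ∈ [-11/90, 29/90)
j=3 picked index 3: u0 ∈ [-29/90, 11/90)
j=4 picked index 4: u0 ∈ [-7/90, 1/5)
intersection: [1/18, 7/90)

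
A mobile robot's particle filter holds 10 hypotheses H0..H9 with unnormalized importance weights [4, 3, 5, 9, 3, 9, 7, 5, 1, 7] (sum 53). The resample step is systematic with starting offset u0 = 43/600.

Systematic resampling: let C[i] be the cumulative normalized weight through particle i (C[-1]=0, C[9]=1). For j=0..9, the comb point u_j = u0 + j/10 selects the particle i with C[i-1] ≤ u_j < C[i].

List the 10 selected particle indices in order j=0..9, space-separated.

0 2 3 3 5 5 6 7 9 9

C = [4/53, 7/53, 12/53, 21/53, 24/53, 33/53, 40/53, 45/53, 46/53, 1]
j=0: u_0=43/600 ∈ [0, 4/53) → index 0
j=1: u_1=103/600 ∈ [7/53, 12/53) → index 2
j=2: u_2=163/600 ∈ [12/53, 21/53) → index 3
j=3: u_3=223/600 ∈ [12/53, 21/53) → index 3
j=4: u_4=283/600 ∈ [24/53, 33/53) → index 5
j=5: u_5=343/600 ∈ [24/53, 33/53) → index 5
j=6: u_6=403/600 ∈ [33/53, 40/53) → index 6
j=7: u_7=463/600 ∈ [40/53, 45/53) → index 7
j=8: u_8=523/600 ∈ [46/53, 1) → index 9
j=9: u_9=583/600 ∈ [46/53, 1) → index 9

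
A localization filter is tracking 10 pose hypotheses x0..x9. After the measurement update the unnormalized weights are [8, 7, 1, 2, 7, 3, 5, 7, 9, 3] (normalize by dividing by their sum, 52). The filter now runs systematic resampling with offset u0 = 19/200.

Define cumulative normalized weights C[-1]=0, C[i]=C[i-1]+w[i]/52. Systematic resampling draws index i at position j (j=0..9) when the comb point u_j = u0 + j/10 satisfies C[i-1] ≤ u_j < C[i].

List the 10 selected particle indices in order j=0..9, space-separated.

0 1 2 4 5 6 7 8 8 9

C = [2/13, 15/52, 4/13, 9/26, 25/52, 7/13, 33/52, 10/13, 49/52, 1]
j=0: u_0=19/200 ∈ [0, 2/13) → index 0
j=1: u_1=39/200 ∈ [2/13, 15/52) → index 1
j=2: u_2=59/200 ∈ [15/52, 4/13) → index 2
j=3: u_3=79/200 ∈ [9/26, 25/52) → index 4
j=4: u_4=99/200 ∈ [25/52, 7/13) → index 5
j=5: u_5=119/200 ∈ [7/13, 33/52) → index 6
j=6: u_6=139/200 ∈ [33/52, 10/13) → index 7
j=7: u_7=159/200 ∈ [10/13, 49/52) → index 8
j=8: u_8=179/200 ∈ [10/13, 49/52) → index 8
j=9: u_9=199/200 ∈ [49/52, 1) → index 9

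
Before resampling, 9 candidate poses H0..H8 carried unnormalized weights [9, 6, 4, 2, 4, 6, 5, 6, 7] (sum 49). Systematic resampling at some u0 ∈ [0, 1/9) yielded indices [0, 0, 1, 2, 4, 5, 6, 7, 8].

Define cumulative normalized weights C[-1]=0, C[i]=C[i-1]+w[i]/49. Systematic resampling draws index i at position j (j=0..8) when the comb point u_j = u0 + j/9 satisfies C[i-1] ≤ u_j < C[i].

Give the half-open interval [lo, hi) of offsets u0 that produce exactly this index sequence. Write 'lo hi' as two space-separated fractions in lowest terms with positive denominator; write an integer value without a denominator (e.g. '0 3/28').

C = [9/49, 15/49, 19/49, 3/7, 25/49, 31/49, 36/49, 6/7, 1]
j=0 picked index 0: u0 ∈ [0, 9/49)
j=1 picked index 0: u0 ∈ [-1/9, 32/441)
j=2 picked index 1: u0 ∈ [-17/441, 37/441)
j=3 picked index 2: u0 ∈ [-4/147, 8/147)
j=4 picked index 4: u0 ∈ [-1/63, 29/441)
j=5 picked index 5: u0 ∈ [-20/441, 34/441)
j=6 picked index 6: u0 ∈ [-5/147, 10/147)
j=7 picked index 7: u0 ∈ [-19/441, 5/63)
j=8 picked index 8: u0 ∈ [-2/63, 1/9)
intersection: [0, 8/147)

0 8/147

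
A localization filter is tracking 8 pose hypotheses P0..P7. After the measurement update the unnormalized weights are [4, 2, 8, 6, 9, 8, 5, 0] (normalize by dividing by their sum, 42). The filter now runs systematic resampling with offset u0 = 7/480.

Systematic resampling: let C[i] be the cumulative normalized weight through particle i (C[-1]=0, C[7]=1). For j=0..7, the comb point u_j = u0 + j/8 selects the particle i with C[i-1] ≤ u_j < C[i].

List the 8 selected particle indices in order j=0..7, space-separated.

0 1 2 3 4 4 5 6

C = [2/21, 1/7, 1/3, 10/21, 29/42, 37/42, 1, 1]
j=0: u_0=7/480 ∈ [0, 2/21) → index 0
j=1: u_1=67/480 ∈ [2/21, 1/7) → index 1
j=2: u_2=127/480 ∈ [1/7, 1/3) → index 2
j=3: u_3=187/480 ∈ [1/3, 10/21) → index 3
j=4: u_4=247/480 ∈ [10/21, 29/42) → index 4
j=5: u_5=307/480 ∈ [10/21, 29/42) → index 4
j=6: u_6=367/480 ∈ [29/42, 37/42) → index 5
j=7: u_7=427/480 ∈ [37/42, 1) → index 6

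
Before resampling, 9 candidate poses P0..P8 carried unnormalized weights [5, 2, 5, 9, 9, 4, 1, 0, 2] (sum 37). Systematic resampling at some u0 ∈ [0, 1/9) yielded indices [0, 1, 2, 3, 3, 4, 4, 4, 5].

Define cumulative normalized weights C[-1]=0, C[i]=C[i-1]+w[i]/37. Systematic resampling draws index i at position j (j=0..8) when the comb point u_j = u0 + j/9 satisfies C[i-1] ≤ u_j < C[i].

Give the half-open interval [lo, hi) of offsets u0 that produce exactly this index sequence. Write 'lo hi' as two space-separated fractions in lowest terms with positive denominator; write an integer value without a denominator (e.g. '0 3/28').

8/333 10/333

C = [5/37, 7/37, 12/37, 21/37, 30/37, 34/37, 35/37, 35/37, 1]
j=0 picked index 0: u0 ∈ [0, 5/37)
j=1 picked index 1: u0 ∈ [8/333, 26/333)
j=2 picked index 2: u0 ∈ [-11/333, 34/333)
j=3 picked index 3: u0 ∈ [-1/111, 26/111)
j=4 picked index 3: u0 ∈ [-40/333, 41/333)
j=5 picked index 4: u0 ∈ [4/333, 85/333)
j=6 picked index 4: u0 ∈ [-11/111, 16/111)
j=7 picked index 4: u0 ∈ [-70/333, 11/333)
j=8 picked index 5: u0 ∈ [-26/333, 10/333)
intersection: [8/333, 10/333)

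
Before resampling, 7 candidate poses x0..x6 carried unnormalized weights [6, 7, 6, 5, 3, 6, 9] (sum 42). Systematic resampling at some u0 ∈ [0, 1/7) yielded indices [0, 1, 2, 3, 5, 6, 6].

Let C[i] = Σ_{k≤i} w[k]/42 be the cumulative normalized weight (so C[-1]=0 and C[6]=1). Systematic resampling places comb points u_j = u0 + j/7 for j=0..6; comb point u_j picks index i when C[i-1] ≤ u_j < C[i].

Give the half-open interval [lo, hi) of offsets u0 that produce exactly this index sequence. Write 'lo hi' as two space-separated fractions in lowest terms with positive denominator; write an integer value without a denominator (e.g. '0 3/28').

1/14 1/7

C = [1/7, 13/42, 19/42, 4/7, 9/14, 11/14, 1]
j=0 picked index 0: u0 ∈ [0, 1/7)
j=1 picked index 1: u0 ∈ [0, 1/6)
j=2 picked index 2: u0 ∈ [1/42, 1/6)
j=3 picked index 3: u0 ∈ [1/42, 1/7)
j=4 picked index 5: u0 ∈ [1/14, 3/14)
j=5 picked index 6: u0 ∈ [1/14, 2/7)
j=6 picked index 6: u0 ∈ [-1/14, 1/7)
intersection: [1/14, 1/7)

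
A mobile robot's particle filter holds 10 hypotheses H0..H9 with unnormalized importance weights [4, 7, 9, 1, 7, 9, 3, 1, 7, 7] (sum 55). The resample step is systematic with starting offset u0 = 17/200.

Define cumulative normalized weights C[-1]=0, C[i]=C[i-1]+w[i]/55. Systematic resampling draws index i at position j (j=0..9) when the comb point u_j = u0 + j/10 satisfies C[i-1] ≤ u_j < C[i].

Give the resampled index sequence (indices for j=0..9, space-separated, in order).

C = [4/55, 1/5, 4/11, 21/55, 28/55, 37/55, 8/11, 41/55, 48/55, 1]
j=0: u_0=17/200 ∈ [4/55, 1/5) → index 1
j=1: u_1=37/200 ∈ [4/55, 1/5) → index 1
j=2: u_2=57/200 ∈ [1/5, 4/11) → index 2
j=3: u_3=77/200 ∈ [21/55, 28/55) → index 4
j=4: u_4=97/200 ∈ [21/55, 28/55) → index 4
j=5: u_5=117/200 ∈ [28/55, 37/55) → index 5
j=6: u_6=137/200 ∈ [37/55, 8/11) → index 6
j=7: u_7=157/200 ∈ [41/55, 48/55) → index 8
j=8: u_8=177/200 ∈ [48/55, 1) → index 9
j=9: u_9=197/200 ∈ [48/55, 1) → index 9

1 1 2 4 4 5 6 8 9 9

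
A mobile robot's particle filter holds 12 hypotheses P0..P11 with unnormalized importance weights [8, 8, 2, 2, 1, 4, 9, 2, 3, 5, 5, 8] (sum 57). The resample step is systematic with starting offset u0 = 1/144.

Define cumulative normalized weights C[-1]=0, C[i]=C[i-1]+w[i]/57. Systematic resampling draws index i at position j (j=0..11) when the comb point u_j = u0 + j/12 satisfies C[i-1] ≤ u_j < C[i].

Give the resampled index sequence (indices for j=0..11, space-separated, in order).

0 0 1 1 3 5 6 6 8 9 10 11

C = [8/57, 16/57, 6/19, 20/57, 7/19, 25/57, 34/57, 12/19, 13/19, 44/57, 49/57, 1]
j=0: u_0=1/144 ∈ [0, 8/57) → index 0
j=1: u_1=13/144 ∈ [0, 8/57) → index 0
j=2: u_2=25/144 ∈ [8/57, 16/57) → index 1
j=3: u_3=37/144 ∈ [8/57, 16/57) → index 1
j=4: u_4=49/144 ∈ [6/19, 20/57) → index 3
j=5: u_5=61/144 ∈ [7/19, 25/57) → index 5
j=6: u_6=73/144 ∈ [25/57, 34/57) → index 6
j=7: u_7=85/144 ∈ [25/57, 34/57) → index 6
j=8: u_8=97/144 ∈ [12/19, 13/19) → index 8
j=9: u_9=109/144 ∈ [13/19, 44/57) → index 9
j=10: u_10=121/144 ∈ [44/57, 49/57) → index 10
j=11: u_11=133/144 ∈ [49/57, 1) → index 11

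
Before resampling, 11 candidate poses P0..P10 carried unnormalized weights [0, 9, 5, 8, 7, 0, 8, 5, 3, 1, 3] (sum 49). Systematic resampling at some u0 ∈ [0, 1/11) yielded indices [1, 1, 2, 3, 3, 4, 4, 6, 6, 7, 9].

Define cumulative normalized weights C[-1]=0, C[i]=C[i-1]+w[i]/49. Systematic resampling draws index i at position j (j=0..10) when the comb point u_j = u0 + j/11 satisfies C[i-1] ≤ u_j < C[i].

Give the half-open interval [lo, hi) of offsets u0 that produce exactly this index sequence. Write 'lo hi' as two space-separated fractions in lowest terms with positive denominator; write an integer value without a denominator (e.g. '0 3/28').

C = [0, 9/49, 2/7, 22/49, 29/49, 29/49, 37/49, 6/7, 45/49, 46/49, 1]
j=0 picked index 1: u0 ∈ [0, 9/49)
j=1 picked index 1: u0 ∈ [-1/11, 50/539)
j=2 picked index 2: u0 ∈ [1/539, 8/77)
j=3 picked index 3: u0 ∈ [1/77, 95/539)
j=4 picked index 3: u0 ∈ [-6/77, 46/539)
j=5 picked index 4: u0 ∈ [-3/539, 74/539)
j=6 picked index 4: u0 ∈ [-52/539, 25/539)
j=7 picked index 6: u0 ∈ [-24/539, 64/539)
j=8 picked index 6: u0 ∈ [-73/539, 15/539)
j=9 picked index 7: u0 ∈ [-34/539, 3/77)
j=10 picked index 9: u0 ∈ [5/539, 16/539)
intersection: [1/77, 15/539)

1/77 15/539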